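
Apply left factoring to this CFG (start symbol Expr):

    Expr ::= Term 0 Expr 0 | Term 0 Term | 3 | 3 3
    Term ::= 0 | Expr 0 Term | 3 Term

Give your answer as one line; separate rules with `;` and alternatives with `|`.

Expr ::= Term 0 Expr1 | 3 Expr2; Term ::= 0 | Expr 0 Term | 3 Term; Expr1 ::= Expr 0 | Term; Expr2 ::= eps | 3

Expr has alternatives sharing prefix 'Term 0': factor to Expr → Term 0 Expr1 with Expr1 → Expr 0 | Term.
Expr has alternatives sharing prefix '3': factor to Expr → 3 Expr2 with Expr2 → ε | 3.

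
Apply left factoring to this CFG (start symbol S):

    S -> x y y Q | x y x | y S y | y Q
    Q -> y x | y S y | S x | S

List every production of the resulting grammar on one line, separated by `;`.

S -> x y S' | y S''; Q -> y Q' | S Q''; S' -> y Q | x; S'' -> S y | Q; Q' -> x | S y; Q'' -> x | ε

S has alternatives sharing prefix 'x y': factor to S → x y S' with S' → y Q | x.
S has alternatives sharing prefix 'y': factor to S → y S'' with S'' → S y | Q.
Q has alternatives sharing prefix 'y': factor to Q → y Q' with Q' → x | S y.
Q has alternatives sharing prefix 'S': factor to Q → S Q'' with Q'' → x | ε.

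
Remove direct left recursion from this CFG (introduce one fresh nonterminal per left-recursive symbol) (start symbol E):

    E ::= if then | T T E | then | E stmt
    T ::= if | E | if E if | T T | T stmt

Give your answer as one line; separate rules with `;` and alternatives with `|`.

E, T are directly left-recursive.
For E: α = {stmt}, β = {if then, T T E, then}. Rewrite as E → β E' and E' → α E' | ε.
For T: α = {T, stmt}, β = {if, E, if E if}. Rewrite as T → β T' and T' → α T' | ε.

E ::= if then E' | T T E E' | then E'; T ::= if T' | E T' | if E if T'; E' ::= stmt E' | ε; T' ::= T T' | stmt T' | ε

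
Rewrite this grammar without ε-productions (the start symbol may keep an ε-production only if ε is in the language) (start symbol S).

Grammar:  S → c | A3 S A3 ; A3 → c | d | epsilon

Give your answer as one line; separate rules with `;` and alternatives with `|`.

The nullable symbols are {A3}.
ε ∉ L(G), so no ε-production is kept.
Expand every rule over subsets of its nullable positions: S → A3 S A3 gives A3 S A3 | A3 S | S A3.

S → c | A3 S A3 | A3 S | S A3; A3 → c | d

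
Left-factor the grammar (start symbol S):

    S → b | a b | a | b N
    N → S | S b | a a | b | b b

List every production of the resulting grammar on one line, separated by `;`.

S → b S' | a S''; N → a a | S N' | b N''; S' → ε | N; S'' → b | ε; N' → ε | b; N'' → ε | b

S has alternatives sharing prefix 'b': factor to S → b S' with S' → ε | N.
S has alternatives sharing prefix 'a': factor to S → a S'' with S'' → b | ε.
N has alternatives sharing prefix 'S': factor to N → S N' with N' → ε | b.
N has alternatives sharing prefix 'b': factor to N → b N'' with N'' → ε | b.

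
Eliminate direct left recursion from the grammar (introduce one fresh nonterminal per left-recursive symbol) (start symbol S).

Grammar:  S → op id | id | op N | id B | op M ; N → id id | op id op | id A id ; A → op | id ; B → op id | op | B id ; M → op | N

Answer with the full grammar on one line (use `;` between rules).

S → op id | id | op N | id B | op M; N → id id | op id op | id A id; A → op | id; B → op id B' | op B'; M → op | N; B' → id B' | ε

B is directly left-recursive.
For B: α = {id}, β = {op id, op}. Rewrite as B → β B' and B' → α B' | ε.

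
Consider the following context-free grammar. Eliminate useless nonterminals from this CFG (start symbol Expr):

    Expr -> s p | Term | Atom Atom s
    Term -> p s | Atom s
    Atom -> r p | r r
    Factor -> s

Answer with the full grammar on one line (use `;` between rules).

Expr -> s p | Term | Atom Atom s; Term -> p s | Atom s; Atom -> r p | r r

Generating nonterminals: {Atom, Expr, Factor, Term}.
Reachable from Expr after that: {Atom, Expr, Term}.
Removed useless symbols: {Factor} and every production mentioning them.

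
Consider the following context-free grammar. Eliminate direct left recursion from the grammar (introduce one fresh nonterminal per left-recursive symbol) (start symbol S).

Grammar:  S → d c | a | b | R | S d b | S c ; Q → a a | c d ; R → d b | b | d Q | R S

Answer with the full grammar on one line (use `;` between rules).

S → d c S' | a S' | b S' | R S'; Q → a a | c d; R → d b R' | b R' | d Q R'; S' → d b S' | c S' | ε; R' → S R' | ε

Directly left-recursive nonterminals: S, R.
For S: α = {d b, c}, β = {d c, a, b, R}. Rewrite as S → β S' and S' → α S' | ε.
For R: α = {S}, β = {d b, b, d Q}. Rewrite as R → β R' and R' → α R' | ε.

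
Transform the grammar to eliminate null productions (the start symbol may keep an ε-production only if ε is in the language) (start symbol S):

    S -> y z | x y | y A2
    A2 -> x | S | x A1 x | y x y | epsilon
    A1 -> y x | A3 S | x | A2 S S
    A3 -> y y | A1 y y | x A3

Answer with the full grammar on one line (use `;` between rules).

S -> y z | x y | y A2 | y; A2 -> x | S | x A1 x | y x y; A1 -> y x | A3 S | x | A2 S S | S S; A3 -> y y | A1 y y | x A3

Nullable set = {A2}.
ε ∉ L(G), so no ε-production is kept.
Expand every rule over subsets of its nullable positions: S → y A2 gives y A2 | y. A1 → A2 S S gives A2 S S | S S.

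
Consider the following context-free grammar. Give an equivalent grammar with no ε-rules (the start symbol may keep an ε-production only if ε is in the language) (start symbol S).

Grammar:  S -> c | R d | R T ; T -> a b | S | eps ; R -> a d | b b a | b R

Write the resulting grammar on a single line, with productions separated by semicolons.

The nullable symbols are {T}.
ε ∉ L(G), so no ε-production is kept.
Expand every rule over subsets of its nullable positions: S → R T gives R T | R.

S -> c | R d | R T | R; T -> a b | S; R -> a d | b b a | b R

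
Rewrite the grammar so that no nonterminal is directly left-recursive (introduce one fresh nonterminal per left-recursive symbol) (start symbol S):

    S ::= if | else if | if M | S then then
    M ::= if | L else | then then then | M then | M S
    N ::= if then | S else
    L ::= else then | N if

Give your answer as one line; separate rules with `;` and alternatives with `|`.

S, M are directly left-recursive.
For S: α = {then then}, β = {if, else if, if M}. Rewrite as S → β S' and S' → α S' | ε.
For M: α = {then, S}, β = {if, L else, then then then}. Rewrite as M → β M' and M' → α M' | ε.

S ::= if S' | else if S' | if M S'; M ::= if M' | L else M' | then then then M'; N ::= if then | S else; L ::= else then | N if; S' ::= then then S' | ε; M' ::= then M' | S M' | ε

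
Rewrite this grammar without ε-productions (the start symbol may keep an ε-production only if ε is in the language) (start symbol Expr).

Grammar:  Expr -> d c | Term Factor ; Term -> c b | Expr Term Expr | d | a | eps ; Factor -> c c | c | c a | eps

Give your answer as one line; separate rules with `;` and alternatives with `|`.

Expr -> d c | Term Factor | Term | Factor | eps; Term -> c b | Expr Term Expr | Expr Term | Expr Expr | Expr | Term Expr | d | a; Factor -> c c | c | c a

Nullable set = {Expr, Factor, Term}.
ε ∈ L(G) since Expr is nullable, so keep Expr → ε.
For each production, add variants omitting each subset of nullable occurrences: Expr → Term Factor gives Term Factor | Term | Factor. Term → Expr Term Expr gives Expr Term Expr | Expr Term | Expr Expr | Expr | Term Expr.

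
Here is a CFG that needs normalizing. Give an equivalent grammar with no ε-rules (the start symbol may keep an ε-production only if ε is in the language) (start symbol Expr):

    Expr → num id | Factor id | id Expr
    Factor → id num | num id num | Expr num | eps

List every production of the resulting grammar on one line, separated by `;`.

Expr → num id | Factor id | id | id Expr; Factor → id num | num id num | Expr num

The nullable symbols are {Factor}.
ε ∉ L(G), so no ε-production is kept.
For each production, add variants omitting each subset of nullable occurrences: Expr → Factor id gives Factor id | id.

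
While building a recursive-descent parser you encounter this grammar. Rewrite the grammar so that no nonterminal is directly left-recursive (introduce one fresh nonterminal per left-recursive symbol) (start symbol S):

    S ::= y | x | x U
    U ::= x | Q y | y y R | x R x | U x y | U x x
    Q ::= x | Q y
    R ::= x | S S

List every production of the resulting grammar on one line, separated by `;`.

S ::= y | x | x U; U ::= x U' | Q y U' | y y R U' | x R x U'; Q ::= x Q'; R ::= x | S S; U' ::= x y U' | x x U' | epsilon; Q' ::= y Q' | epsilon

Left recursion appears on U, Q.
For U: α = {x y, x x}, β = {x, Q y, y y R, x R x}. Rewrite as U → β U' and U' → α U' | ε.
For Q: α = {y}, β = {x}. Rewrite as Q → β Q' and Q' → α Q' | ε.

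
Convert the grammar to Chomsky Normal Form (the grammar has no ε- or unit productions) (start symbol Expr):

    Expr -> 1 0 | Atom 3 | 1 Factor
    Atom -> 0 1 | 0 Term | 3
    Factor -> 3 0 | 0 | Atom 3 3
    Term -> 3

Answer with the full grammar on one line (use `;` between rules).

Introduce a nonterminal for each terminal appearing in a rule of length ≥ 2: X1 → 1, X2 → 0, X3 → 3.
Binarize each right-hand side of length ≥ 3 by chaining fresh nonterminals (Y1, Y2, …): affected rules were Factor → Atom X3 X3.

Expr -> X1 X2 | Atom X3 | X1 Factor; Atom -> X2 X1 | X2 Term | 3; Factor -> X3 X2 | 0 | Atom Y1; Term -> 3; X1 -> 1; X2 -> 0; X3 -> 3; Y1 -> X3 X3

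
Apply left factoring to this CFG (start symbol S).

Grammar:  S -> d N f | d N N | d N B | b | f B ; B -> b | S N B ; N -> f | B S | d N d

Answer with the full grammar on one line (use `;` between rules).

S -> b | f B | d N S'; B -> b | S N B; N -> f | B S | d N d; S' -> f | N | B

S has alternatives sharing prefix 'd N': factor to S → d N S' with S' → f | N | B.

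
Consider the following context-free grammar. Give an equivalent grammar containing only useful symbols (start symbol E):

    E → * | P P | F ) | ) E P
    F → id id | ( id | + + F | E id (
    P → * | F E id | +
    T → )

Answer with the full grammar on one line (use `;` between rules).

E → * | P P | F ) | ) E P; F → id id | ( id | + + F | E id (; P → * | F E id | +

Generating nonterminals: {E, F, P, T}.
Reachable from E after that: {E, F, P}.
Removed useless symbols: {T} and every production mentioning them.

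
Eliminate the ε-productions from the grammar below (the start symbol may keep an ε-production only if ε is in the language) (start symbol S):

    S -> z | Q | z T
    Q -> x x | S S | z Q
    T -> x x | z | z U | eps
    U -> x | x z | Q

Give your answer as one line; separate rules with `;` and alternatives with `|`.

S -> z | Q | z T; Q -> x x | S S | z Q; T -> x x | z | z U; U -> x | x z | Q

Nullable nonterminals: {T}.
ε ∉ L(G), so no ε-production is kept.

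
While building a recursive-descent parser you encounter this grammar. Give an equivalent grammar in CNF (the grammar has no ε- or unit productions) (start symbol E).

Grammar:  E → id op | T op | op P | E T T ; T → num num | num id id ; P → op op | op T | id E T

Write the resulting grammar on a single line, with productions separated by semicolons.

E → X1 X2 | T X2 | X2 P | E Y1; T → X3 X3 | X3 Y2; P → X2 X2 | X2 T | X1 Y3; X1 → id; X2 → op; X3 → num; Y1 → T T; Y2 → X1 X1; Y3 → E T

Introduce a nonterminal for each terminal appearing in a rule of length ≥ 2: X1 → id, X2 → op, X3 → num.
Binarize each right-hand side of length ≥ 3 by chaining fresh nonterminals (Y1, Y2, …): affected rules were E → E T T; T → X3 X1 X1; P → X1 E T.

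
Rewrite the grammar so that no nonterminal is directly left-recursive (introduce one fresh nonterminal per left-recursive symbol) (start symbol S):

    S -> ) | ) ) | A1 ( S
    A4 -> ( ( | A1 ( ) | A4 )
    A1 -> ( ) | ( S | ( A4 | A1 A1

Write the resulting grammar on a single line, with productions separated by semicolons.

S -> ) | ) ) | A1 ( S; A4 -> ( ( A4' | A1 ( ) A4'; A1 -> ( ) A1' | ( S A1' | ( A4 A1'; A4' -> ) A4' | ε; A1' -> A1 A1' | ε

A4, A1 are directly left-recursive.
For A4: α = {)}, β = {( (, A1 ( )}. Rewrite as A4 → β A4' and A4' → α A4' | ε.
For A1: α = {A1}, β = {( ), ( S, ( A4}. Rewrite as A1 → β A1' and A1' → α A1' | ε.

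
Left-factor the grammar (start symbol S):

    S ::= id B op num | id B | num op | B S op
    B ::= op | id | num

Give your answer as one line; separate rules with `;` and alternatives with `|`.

S ::= num op | B S op | id B S'; B ::= op | id | num; S' ::= op num | ε

S has alternatives sharing prefix 'id B': factor to S → id B S' with S' → op num | ε.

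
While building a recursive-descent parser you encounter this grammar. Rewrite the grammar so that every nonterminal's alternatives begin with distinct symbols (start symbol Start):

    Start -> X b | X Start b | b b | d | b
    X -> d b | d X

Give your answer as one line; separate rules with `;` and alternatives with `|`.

Start has alternatives sharing prefix 'X': factor to Start → X Start1 with Start1 → b | Start b.
Start has alternatives sharing prefix 'b': factor to Start → b Start2 with Start2 → b | ε.
X has alternatives sharing prefix 'd': factor to X → d X1 with X1 → b | X.

Start -> d | X Start1 | b Start2; X -> d X1; Start1 -> b | Start b; Start2 -> b | epsilon; X1 -> b | X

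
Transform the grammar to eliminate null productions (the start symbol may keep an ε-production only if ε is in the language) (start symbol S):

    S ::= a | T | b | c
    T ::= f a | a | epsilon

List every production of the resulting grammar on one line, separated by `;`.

Nullable set = {S, T}.
ε ∈ L(G) since S is nullable, so keep S → ε.

S ::= a | T | b | c | ε; T ::= f a | a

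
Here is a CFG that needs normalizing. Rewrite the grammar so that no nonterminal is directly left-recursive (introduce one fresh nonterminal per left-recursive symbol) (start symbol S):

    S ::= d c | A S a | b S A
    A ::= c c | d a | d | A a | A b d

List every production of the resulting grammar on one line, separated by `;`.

Directly left-recursive nonterminal: A.
For A: α = {a, b d}, β = {c c, d a, d}. Rewrite as A → β A' and A' → α A' | ε.

S ::= d c | A S a | b S A; A ::= c c A' | d a A' | d A'; A' ::= a A' | b d A' | ε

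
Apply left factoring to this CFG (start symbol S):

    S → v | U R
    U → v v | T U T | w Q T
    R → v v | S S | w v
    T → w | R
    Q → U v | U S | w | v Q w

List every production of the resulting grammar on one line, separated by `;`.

S → v | U R; U → v v | T U T | w Q T; R → v v | S S | w v; T → w | R; Q → w | v Q w | U Q'; Q' → v | S

Q has alternatives sharing prefix 'U': factor to Q → U Q' with Q' → v | S.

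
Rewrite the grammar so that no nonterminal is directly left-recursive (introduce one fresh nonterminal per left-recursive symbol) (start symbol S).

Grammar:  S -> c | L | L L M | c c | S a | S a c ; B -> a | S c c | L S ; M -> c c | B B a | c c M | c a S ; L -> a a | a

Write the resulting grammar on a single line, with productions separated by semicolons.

Directly left-recursive nonterminal: S.
For S: α = {a, a c}, β = {c, L, L L M, c c}. Rewrite as S → β S' and S' → α S' | ε.

S -> c S' | L S' | L L M S' | c c S'; B -> a | S c c | L S; M -> c c | B B a | c c M | c a S; L -> a a | a; S' -> a S' | a c S' | ε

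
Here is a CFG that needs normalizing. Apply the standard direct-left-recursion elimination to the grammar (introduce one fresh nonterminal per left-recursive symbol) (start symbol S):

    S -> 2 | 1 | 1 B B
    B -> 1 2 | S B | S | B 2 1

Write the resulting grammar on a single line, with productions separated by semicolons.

B is directly left-recursive.
For B: α = {2 1}, β = {1 2, S B, S}. Rewrite as B → β B' and B' → α B' | ε.

S -> 2 | 1 | 1 B B; B -> 1 2 B' | S B B' | S B'; B' -> 2 1 B' | ε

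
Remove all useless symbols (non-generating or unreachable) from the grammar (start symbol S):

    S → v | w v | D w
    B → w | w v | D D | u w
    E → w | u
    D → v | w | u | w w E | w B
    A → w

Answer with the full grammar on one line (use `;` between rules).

S → v | w v | D w; B → w | w v | D D | u w; E → w | u; D → v | w | u | w w E | w B

Generating nonterminals: {A, B, D, E, S}.
Reachable from S after that: {B, D, E, S}.
Removed useless symbols: {A} and every production mentioning them.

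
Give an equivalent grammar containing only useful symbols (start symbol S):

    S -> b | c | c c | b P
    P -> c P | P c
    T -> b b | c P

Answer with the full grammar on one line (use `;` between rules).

Generating nonterminals: {S, T}.
Reachable from S after that: {S}.
Removed useless symbols: {P, T} and every production mentioning them.

S -> b | c | c c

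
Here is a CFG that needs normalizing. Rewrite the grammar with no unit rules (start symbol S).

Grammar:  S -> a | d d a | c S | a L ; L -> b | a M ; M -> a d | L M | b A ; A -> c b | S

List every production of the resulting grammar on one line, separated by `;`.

Unit pairs: A ⇒* {S}.
Replace each nonterminal's rules with the union of the non-unit rules of every nonterminal it unit-derives.

S -> a | d d a | c S | a L; L -> b | a M; M -> a d | L M | b A; A -> a | d d a | c S | a L | c b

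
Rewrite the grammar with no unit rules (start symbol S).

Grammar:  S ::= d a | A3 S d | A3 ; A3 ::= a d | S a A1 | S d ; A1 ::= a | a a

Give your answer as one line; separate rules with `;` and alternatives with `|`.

S ::= d a | A3 S d | a d | S a A1 | S d; A3 ::= a d | S a A1 | S d; A1 ::= a | a a

Unit pairs: S ⇒* {A3}.
Replace each nonterminal's rules with the union of the non-unit rules of every nonterminal it unit-derives.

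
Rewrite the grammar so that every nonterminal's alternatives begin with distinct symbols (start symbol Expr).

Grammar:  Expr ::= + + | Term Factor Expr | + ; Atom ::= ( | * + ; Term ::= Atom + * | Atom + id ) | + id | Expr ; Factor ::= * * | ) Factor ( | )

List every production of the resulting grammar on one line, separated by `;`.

Expr has alternatives sharing prefix '+': factor to Expr → + Expr1 with Expr1 → + | ε.
Term has alternatives sharing prefix 'Atom +': factor to Term → Atom + Term1 with Term1 → * | id ).
Factor has alternatives sharing prefix ')': factor to Factor → ) Factor1 with Factor1 → Factor ( | ε.

Expr ::= Term Factor Expr | + Expr1; Atom ::= ( | * +; Term ::= + id | Expr | Atom + Term1; Factor ::= * * | ) Factor1; Expr1 ::= + | ε; Term1 ::= * | id ); Factor1 ::= Factor ( | ε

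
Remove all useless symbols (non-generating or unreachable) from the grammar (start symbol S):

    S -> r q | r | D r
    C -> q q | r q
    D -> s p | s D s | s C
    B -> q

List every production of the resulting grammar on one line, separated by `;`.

Generating nonterminals: {B, C, D, S}.
Reachable from S after that: {C, D, S}.
Removed useless symbols: {B} and every production mentioning them.

S -> r q | r | D r; C -> q q | r q; D -> s p | s D s | s C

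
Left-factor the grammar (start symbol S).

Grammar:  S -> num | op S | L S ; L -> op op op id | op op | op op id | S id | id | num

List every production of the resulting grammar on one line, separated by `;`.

S -> num | op S | L S; L -> S id | id | num | op op L'; L' -> op id | epsilon | id

L has alternatives sharing prefix 'op op': factor to L → op op L' with L' → op id | ε | id.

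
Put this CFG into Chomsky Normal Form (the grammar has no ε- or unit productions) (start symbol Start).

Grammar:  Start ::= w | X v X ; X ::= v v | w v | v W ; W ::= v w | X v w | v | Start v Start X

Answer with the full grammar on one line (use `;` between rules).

Start ::= w | X Y1; X ::= X1 X1 | X2 X1 | X1 W; W ::= X1 X2 | X Y2 | v | Start Y3; X1 ::= v; X2 ::= w; Y1 ::= X1 X; Y2 ::= X1 X2; Y3 ::= X1 Y4; Y4 ::= Start X

Introduce a nonterminal for each terminal appearing in a rule of length ≥ 2: X1 → v, X2 → w.
Binarize each right-hand side of length ≥ 3 by chaining fresh nonterminals (Y1, Y2, …): affected rules were Start → X X1 X; W → X X1 X2; W → Start X1 Start X.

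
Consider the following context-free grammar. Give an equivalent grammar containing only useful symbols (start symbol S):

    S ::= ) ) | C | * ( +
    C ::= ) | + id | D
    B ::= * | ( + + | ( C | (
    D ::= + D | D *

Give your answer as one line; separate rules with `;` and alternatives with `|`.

Generating nonterminals: {B, C, S}.
Reachable from S after that: {C, S}.
Removed useless symbols: {B, D} and every production mentioning them.

S ::= ) ) | C | * ( +; C ::= ) | + id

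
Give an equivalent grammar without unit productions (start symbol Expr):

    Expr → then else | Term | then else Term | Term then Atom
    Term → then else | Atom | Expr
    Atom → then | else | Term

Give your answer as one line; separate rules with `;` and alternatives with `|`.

Unit pairs: Atom ⇒* {Expr, Term}; Expr ⇒* {Atom, Term}; Term ⇒* {Atom, Expr}.
Replace each nonterminal's rules with the union of the non-unit rules of every nonterminal it unit-derives.

Expr → then else | then | else | then else Term | Term then Atom; Term → then else | then | else | then else Term | Term then Atom; Atom → then else | then | else | then else Term | Term then Atom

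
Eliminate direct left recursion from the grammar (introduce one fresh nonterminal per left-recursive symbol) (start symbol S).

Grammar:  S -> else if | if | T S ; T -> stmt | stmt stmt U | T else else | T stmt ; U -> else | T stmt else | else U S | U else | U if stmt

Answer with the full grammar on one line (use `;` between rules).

S -> else if | if | T S; T -> stmt T' | stmt stmt U T'; U -> else U' | T stmt else U' | else U S U'; T' -> else else T' | stmt T' | epsilon; U' -> else U' | if stmt U' | epsilon

Directly left-recursive nonterminals: T, U.
For T: α = {else else, stmt}, β = {stmt, stmt stmt U}. Rewrite as T → β T' and T' → α T' | ε.
For U: α = {else, if stmt}, β = {else, T stmt else, else U S}. Rewrite as U → β U' and U' → α U' | ε.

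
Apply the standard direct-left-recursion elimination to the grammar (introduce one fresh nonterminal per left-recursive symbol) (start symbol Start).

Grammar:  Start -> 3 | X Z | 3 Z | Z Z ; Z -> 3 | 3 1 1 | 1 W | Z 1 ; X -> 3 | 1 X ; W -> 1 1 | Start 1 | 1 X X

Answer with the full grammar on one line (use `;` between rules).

Directly left-recursive nonterminal: Z.
For Z: α = {1}, β = {3, 3 1 1, 1 W}. Rewrite as Z → β Z1 and Z1 → α Z1 | ε.

Start -> 3 | X Z | 3 Z | Z Z; Z -> 3 Z1 | 3 1 1 Z1 | 1 W Z1; X -> 3 | 1 X; W -> 1 1 | Start 1 | 1 X X; Z1 -> 1 Z1 | eps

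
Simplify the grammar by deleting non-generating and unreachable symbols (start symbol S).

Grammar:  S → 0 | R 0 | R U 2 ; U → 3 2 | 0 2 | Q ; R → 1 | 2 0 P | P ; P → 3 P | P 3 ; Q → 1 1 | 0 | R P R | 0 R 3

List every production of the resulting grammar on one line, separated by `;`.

S → 0 | R 0 | R U 2; U → 3 2 | 0 2 | Q; R → 1; Q → 1 1 | 0 | 0 R 3

Generating nonterminals: {Q, R, S, U}.
Reachable from S after that: {Q, R, S, U}.
Removed useless symbols: {P} and every production mentioning them.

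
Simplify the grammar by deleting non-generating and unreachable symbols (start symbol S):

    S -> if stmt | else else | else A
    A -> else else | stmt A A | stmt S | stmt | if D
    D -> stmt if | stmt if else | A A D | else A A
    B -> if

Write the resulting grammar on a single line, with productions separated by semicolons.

S -> if stmt | else else | else A; A -> else else | stmt A A | stmt S | stmt | if D; D -> stmt if | stmt if else | A A D | else A A

Generating nonterminals: {A, B, D, S}.
Reachable from S after that: {A, D, S}.
Removed useless symbols: {B} and every production mentioning them.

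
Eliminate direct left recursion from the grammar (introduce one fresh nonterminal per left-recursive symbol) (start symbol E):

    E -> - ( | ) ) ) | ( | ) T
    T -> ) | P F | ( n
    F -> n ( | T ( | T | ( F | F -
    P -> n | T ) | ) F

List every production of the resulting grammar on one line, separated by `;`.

E -> - ( | ) ) ) | ( | ) T; T -> ) | P F | ( n; F -> n ( F' | T ( F' | T F' | ( F F'; P -> n | T ) | ) F; F' -> - F' | ε

F is directly left-recursive.
For F: α = {-}, β = {n (, T (, T, ( F}. Rewrite as F → β F' and F' → α F' | ε.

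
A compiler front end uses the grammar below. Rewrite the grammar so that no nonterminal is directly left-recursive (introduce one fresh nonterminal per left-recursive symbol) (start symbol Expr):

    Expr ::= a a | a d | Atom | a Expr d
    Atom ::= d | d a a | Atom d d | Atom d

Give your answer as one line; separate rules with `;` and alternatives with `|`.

Expr ::= a a | a d | Atom | a Expr d; Atom ::= d Atom1 | d a a Atom1; Atom1 ::= d d Atom1 | d Atom1 | ε

Directly left-recursive nonterminal: Atom.
For Atom: α = {d d, d}, β = {d, d a a}. Rewrite as Atom → β Atom1 and Atom1 → α Atom1 | ε.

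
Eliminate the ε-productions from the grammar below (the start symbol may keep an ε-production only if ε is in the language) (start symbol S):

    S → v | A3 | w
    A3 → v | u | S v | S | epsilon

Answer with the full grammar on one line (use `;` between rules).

S → v | A3 | w | ε; A3 → v | u | S v | S

The nullable symbols are {A3, S}.
ε ∈ L(G) since S is nullable, so keep S → ε.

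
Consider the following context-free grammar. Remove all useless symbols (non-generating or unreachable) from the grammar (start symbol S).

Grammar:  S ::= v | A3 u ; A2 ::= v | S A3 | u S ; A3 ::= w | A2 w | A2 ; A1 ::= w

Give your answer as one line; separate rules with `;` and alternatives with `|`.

Generating nonterminals: {A1, A2, A3, S}.
Reachable from S after that: {A2, A3, S}.
Removed useless symbols: {A1} and every production mentioning them.

S ::= v | A3 u; A2 ::= v | S A3 | u S; A3 ::= w | A2 w | A2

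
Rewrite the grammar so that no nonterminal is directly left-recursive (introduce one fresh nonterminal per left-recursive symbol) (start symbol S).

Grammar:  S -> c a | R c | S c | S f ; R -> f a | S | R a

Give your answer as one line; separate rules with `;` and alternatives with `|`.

Directly left-recursive nonterminals: S, R.
For S: α = {c, f}, β = {c a, R c}. Rewrite as S → β S' and S' → α S' | ε.
For R: α = {a}, β = {f a, S}. Rewrite as R → β R' and R' → α R' | ε.

S -> c a S' | R c S'; R -> f a R' | S R'; S' -> c S' | f S' | ε; R' -> a R' | ε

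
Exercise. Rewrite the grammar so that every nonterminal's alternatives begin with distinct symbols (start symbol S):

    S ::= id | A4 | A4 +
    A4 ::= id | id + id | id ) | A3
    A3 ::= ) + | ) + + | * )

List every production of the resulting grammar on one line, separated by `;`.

S ::= id | A4 S'; A4 ::= A3 | id A4'; A3 ::= * ) | ) + A3'; S' ::= ε | +; A4' ::= ε | + id | ); A3' ::= ε | +

S has alternatives sharing prefix 'A4': factor to S → A4 S' with S' → ε | +.
A4 has alternatives sharing prefix 'id': factor to A4 → id A4' with A4' → ε | + id | ).
A3 has alternatives sharing prefix ') +': factor to A3 → ) + A3' with A3' → ε | +.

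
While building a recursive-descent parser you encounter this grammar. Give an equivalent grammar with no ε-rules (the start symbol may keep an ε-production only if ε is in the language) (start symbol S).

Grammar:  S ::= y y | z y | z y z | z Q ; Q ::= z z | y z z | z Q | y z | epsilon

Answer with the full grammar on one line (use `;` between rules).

Nullable nonterminals: {Q}.
ε ∉ L(G), so no ε-production is kept.
Add the nullable-subset variants: S → z Q gives z Q | z. Q → z Q gives z Q | z.

S ::= y y | z y | z y z | z Q | z; Q ::= z z | y z z | z Q | z | y z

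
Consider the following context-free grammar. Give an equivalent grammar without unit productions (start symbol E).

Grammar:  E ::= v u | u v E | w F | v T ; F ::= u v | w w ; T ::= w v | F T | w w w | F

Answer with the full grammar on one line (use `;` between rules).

E ::= v u | u v E | w F | v T; F ::= u v | w w; T ::= u v | w w | w v | F T | w w w

Unit pairs: T ⇒* {F}.
For each unit pair (A, B), copy every non-unit production of B to A, then drop all unit productions.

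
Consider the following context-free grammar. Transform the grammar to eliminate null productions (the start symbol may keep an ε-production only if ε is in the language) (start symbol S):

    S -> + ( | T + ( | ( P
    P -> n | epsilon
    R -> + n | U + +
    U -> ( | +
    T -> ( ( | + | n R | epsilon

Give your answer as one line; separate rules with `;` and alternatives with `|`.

S -> + ( | T + ( | ( P | (; P -> n; R -> + n | U + +; U -> ( | +; T -> ( ( | + | n R

Nullable nonterminals: {P, T}.
ε ∉ L(G), so no ε-production is kept.
Add the nullable-subset variants: S → ( P gives ( P | (.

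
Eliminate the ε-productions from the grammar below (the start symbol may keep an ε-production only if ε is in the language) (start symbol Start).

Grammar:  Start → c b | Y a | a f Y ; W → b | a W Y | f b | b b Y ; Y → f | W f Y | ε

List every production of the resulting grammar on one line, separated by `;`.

The nullable symbols are {Y}.
ε ∉ L(G), so no ε-production is kept.
For each production, add variants omitting each subset of nullable occurrences: Start → Y a gives Y a | a. Start → a f Y gives a f Y | a f. W → a W Y gives a W Y | a W. W → b b Y gives b b Y | b b.

Start → c b | Y a | a | a f Y | a f; W → b | a W Y | a W | f b | b b Y | b b; Y → f | W f Y | W f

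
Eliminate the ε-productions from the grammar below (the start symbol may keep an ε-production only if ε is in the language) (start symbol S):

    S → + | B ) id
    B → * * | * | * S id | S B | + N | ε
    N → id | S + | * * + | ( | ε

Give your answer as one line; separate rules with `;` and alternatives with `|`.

Nullable nonterminals: {B, N}.
ε ∉ L(G), so no ε-production is kept.
For each production, add variants omitting each subset of nullable occurrences: S → B ) id gives B ) id | ) id. B → S B gives S B | S. B → + N gives + N | +.

S → + | B ) id | ) id; B → * * | * | * S id | S B | S | + N | +; N → id | S + | * * + | (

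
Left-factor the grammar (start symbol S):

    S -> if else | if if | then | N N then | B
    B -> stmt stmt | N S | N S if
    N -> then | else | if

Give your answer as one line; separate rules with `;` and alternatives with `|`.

S -> then | N N then | B | if S'; B -> stmt stmt | N S B'; N -> then | else | if; S' -> else | if; B' -> ε | if

S has alternatives sharing prefix 'if': factor to S → if S' with S' → else | if.
B has alternatives sharing prefix 'N S': factor to B → N S B' with B' → ε | if.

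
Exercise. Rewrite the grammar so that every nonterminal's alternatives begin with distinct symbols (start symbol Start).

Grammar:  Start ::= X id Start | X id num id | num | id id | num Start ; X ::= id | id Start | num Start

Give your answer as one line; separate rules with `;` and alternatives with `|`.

Start has alternatives sharing prefix 'X id': factor to Start → X id Start1 with Start1 → Start | num id.
Start has alternatives sharing prefix 'num': factor to Start → num Start2 with Start2 → ε | Start.
X has alternatives sharing prefix 'id': factor to X → id X1 with X1 → ε | Start.

Start ::= id id | X id Start1 | num Start2; X ::= num Start | id X1; Start1 ::= Start | num id; Start2 ::= ε | Start; X1 ::= ε | Start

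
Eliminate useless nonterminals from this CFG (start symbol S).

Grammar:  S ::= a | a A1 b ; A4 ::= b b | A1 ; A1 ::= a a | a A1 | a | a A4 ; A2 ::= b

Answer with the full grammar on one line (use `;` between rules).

Generating nonterminals: {A1, A2, A4, S}.
Reachable from S after that: {A1, A4, S}.
Removed useless symbols: {A2} and every production mentioning them.

S ::= a | a A1 b; A4 ::= b b | A1; A1 ::= a a | a A1 | a | a A4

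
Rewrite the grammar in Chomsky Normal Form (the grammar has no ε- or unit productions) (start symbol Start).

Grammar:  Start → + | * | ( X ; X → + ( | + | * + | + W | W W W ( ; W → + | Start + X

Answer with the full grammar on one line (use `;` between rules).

Introduce a nonterminal for each terminal appearing in a rule of length ≥ 2: X1 → (, X2 → +, X3 → *.
Binarize each right-hand side of length ≥ 3 by chaining fresh nonterminals (Y1, Y2, …): affected rules were X → W W W X1; W → Start X2 X.

Start → + | * | X1 X; X → X2 X1 | + | X3 X2 | X2 W | W Y1; W → + | Start Y3; X1 → (; X2 → +; X3 → *; Y1 → W Y2; Y2 → W X1; Y3 → X2 X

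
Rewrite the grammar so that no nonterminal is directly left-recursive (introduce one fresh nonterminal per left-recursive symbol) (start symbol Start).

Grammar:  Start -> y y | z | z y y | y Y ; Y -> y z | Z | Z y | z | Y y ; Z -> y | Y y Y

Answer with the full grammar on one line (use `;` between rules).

Start -> y y | z | z y y | y Y; Y -> y z Y1 | Z Y1 | Z y Y1 | z Y1; Z -> y | Y y Y; Y1 -> y Y1 | ε

Y is directly left-recursive.
For Y: α = {y}, β = {y z, Z, Z y, z}. Rewrite as Y → β Y1 and Y1 → α Y1 | ε.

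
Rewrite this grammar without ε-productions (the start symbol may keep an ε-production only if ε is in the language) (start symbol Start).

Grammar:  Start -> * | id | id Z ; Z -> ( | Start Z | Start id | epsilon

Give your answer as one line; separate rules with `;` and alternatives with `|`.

Nullable set = {Z}.
ε ∉ L(G), so no ε-production is kept.
Add the nullable-subset variants: Z → Start Z gives Start Z | Start.

Start -> * | id | id Z; Z -> ( | Start Z | Start | Start id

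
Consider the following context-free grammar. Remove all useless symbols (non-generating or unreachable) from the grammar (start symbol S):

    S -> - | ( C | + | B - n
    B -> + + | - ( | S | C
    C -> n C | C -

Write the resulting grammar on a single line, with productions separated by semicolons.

Generating nonterminals: {B, S}.
Reachable from S after that: {B, S}.
Removed useless symbols: {C} and every production mentioning them.

S -> - | + | B - n; B -> + + | - ( | S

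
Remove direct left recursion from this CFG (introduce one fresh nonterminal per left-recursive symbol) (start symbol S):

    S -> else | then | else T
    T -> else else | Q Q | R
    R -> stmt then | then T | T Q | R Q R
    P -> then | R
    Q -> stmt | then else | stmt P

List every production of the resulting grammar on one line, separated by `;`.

S -> else | then | else T; T -> else else | Q Q | R; R -> stmt then R' | then T R' | T Q R'; P -> then | R; Q -> stmt | then else | stmt P; R' -> Q R R' | epsilon

Left recursion appears on R.
For R: α = {Q R}, β = {stmt then, then T, T Q}. Rewrite as R → β R' and R' → α R' | ε.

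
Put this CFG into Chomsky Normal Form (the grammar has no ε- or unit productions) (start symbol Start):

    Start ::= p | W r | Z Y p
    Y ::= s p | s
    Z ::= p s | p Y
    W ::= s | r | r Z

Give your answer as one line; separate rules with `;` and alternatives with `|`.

Introduce a nonterminal for each terminal appearing in a rule of length ≥ 2: X1 → r, X2 → p, X3 → s.
Binarize each right-hand side of length ≥ 3 by chaining fresh nonterminals (Y1, Y2, …): affected rules were Start → Z Y X2.

Start ::= p | W X1 | Z Y1; Y ::= X3 X2 | s; Z ::= X2 X3 | X2 Y; W ::= s | r | X1 Z; X1 ::= r; X2 ::= p; X3 ::= s; Y1 ::= Y X2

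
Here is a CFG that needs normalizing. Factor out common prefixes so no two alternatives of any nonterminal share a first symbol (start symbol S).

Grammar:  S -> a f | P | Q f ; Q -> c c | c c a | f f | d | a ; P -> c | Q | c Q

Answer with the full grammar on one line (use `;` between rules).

S -> a f | P | Q f; Q -> f f | d | a | c c Q'; P -> Q | c P'; Q' -> ε | a; P' -> ε | Q

Q has alternatives sharing prefix 'c c': factor to Q → c c Q' with Q' → ε | a.
P has alternatives sharing prefix 'c': factor to P → c P' with P' → ε | Q.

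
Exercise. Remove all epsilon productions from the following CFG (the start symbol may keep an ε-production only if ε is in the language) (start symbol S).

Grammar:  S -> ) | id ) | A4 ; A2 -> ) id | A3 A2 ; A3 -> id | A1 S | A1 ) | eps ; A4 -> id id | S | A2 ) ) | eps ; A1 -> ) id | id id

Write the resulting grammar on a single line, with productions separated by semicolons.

S -> ) | id ) | A4 | eps; A2 -> ) id | A3 A2; A3 -> id | A1 S | A1 | A1 ); A4 -> id id | S | A2 ) ); A1 -> ) id | id id

The nullable symbols are {A3, A4, S}.
ε ∈ L(G) since S is nullable, so keep S → ε.
Expand every rule over subsets of its nullable positions: A3 → A1 S gives A1 S | A1.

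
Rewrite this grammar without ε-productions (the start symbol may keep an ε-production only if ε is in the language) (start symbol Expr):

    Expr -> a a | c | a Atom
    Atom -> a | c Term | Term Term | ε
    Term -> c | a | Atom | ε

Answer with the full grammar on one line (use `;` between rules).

Nullable set = {Atom, Term}.
ε ∉ L(G), so no ε-production is kept.
Expand every rule over subsets of its nullable positions: Expr → a Atom gives a Atom | a. Atom → c Term gives c Term | c. Atom → Term Term gives Term Term | Term.

Expr -> a a | c | a Atom | a; Atom -> a | c Term | c | Term Term | Term; Term -> c | a | Atom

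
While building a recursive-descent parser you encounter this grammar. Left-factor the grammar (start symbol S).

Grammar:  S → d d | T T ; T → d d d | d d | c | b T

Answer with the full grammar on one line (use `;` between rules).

S → d d | T T; T → c | b T | d d T'; T' → d | epsilon

T has alternatives sharing prefix 'd d': factor to T → d d T' with T' → d | ε.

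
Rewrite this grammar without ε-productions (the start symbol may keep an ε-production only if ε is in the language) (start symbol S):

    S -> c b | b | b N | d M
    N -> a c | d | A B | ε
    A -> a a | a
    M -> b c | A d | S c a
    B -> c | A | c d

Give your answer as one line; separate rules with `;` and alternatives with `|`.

Nullable set = {N}.
ε ∉ L(G), so no ε-production is kept.

S -> c b | b | b N | d M; N -> a c | d | A B; A -> a a | a; M -> b c | A d | S c a; B -> c | A | c d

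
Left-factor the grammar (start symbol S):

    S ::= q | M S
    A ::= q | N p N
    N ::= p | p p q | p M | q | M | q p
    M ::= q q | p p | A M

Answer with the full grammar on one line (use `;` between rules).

N has alternatives sharing prefix 'p': factor to N → p N' with N' → ε | p q | M.
N has alternatives sharing prefix 'q': factor to N → q N'' with N'' → ε | p.

S ::= q | M S; A ::= q | N p N; N ::= M | p N' | q N''; M ::= q q | p p | A M; N' ::= ε | p q | M; N'' ::= ε | p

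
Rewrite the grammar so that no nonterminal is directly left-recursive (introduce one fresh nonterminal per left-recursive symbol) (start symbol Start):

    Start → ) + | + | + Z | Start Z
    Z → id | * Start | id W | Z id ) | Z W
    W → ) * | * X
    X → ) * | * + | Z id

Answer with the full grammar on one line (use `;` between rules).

Directly left-recursive nonterminals: Start, Z.
For Start: α = {Z}, β = {) +, +, + Z}. Rewrite as Start → β Start1 and Start1 → α Start1 | ε.
For Z: α = {id ), W}, β = {id, * Start, id W}. Rewrite as Z → β Z1 and Z1 → α Z1 | ε.

Start → ) + Start1 | + Start1 | + Z Start1; Z → id Z1 | * Start Z1 | id W Z1; W → ) * | * X; X → ) * | * + | Z id; Start1 → Z Start1 | ε; Z1 → id ) Z1 | W Z1 | ε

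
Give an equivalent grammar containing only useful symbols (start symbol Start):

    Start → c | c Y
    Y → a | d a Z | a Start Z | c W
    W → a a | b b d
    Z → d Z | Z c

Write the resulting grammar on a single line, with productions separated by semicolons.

Generating nonterminals: {Start, W, Y}.
Reachable from Start after that: {Start, W, Y}.
Removed useless symbols: {Z} and every production mentioning them.

Start → c | c Y; Y → a | c W; W → a a | b b d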